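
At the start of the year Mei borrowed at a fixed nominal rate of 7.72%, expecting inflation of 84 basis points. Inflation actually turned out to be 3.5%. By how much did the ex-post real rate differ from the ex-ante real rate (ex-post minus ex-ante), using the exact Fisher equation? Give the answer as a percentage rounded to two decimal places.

Ex-ante: (1 + 0.0772)/(1 + 0.0084) − 1 = 6.8227%
Ex-post: (1 + 0.0772)/(1 + 0.0350) − 1 = 4.0773%
Difference (ex-post − ex-ante) = -2.7454% → -2.75%.

-2.75%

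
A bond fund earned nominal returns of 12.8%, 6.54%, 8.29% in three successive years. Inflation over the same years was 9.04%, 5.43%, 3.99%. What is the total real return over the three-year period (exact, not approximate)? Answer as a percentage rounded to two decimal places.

Compound the nominal returns: 1.1280 × 1.0654 × 1.0829 = 1.301398.
Compound inflation: 1.0904 × 1.0543 × 1.0399 = 1.195478.
Deflate: 1.301398 / 1.195478 = 1.088600.
Total real return = 1.088600 − 1 → 8.86%.

8.86%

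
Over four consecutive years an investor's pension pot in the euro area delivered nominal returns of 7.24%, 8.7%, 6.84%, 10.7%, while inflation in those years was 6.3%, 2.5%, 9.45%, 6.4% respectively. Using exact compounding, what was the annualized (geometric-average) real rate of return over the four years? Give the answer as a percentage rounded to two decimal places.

2.10%

Compound the nominal returns: 1.0724 × 1.0870 × 1.0684 × 1.1070 = 1.37869389.
Compound inflation: 1.0630 × 1.0250 × 1.0945 × 1.0640 = 1.26886239.
Deflate: 1.37869389 / 1.26886239 = 1.08655903.
Annualized real rate = 1.08655903^(1/4) − 1 = 2.0971% → 2.10%.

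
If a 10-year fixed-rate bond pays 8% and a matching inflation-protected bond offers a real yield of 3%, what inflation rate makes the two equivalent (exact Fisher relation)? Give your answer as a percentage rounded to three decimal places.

4.854%

(1 + π) = (1 + i)/(1 + r) = 1.08000 / 1.03000 = 1.048544
Break-even inflation = 1.048544 − 1 → 4.854%.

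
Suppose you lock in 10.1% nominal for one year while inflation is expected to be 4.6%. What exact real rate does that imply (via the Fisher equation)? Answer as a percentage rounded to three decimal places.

5.258%

By the Fisher equation, 1 + r = (1 + i)/(1 + π).
1 + r = 1.10100 / 1.04600 = 1.052581
r = 1.052581 − 1 = 5.2581%, i.e. 5.258%.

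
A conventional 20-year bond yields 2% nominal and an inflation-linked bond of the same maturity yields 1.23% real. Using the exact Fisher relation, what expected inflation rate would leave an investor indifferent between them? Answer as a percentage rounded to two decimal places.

(1 + π) = (1 + i)/(1 + r) = 1.02000 / 1.01230 = 1.007606
Break-even inflation = 1.007606 − 1 → 0.76%.

0.76%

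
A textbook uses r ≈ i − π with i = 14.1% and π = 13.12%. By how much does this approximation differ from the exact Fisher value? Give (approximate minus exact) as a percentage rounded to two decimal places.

0.11%

Approximate: r ≈ 14.100% − 13.120% = 0.9800%
Exact: (1 + 0.1410)/(1 + 0.1312) − 1 = 0.8663%
Error = 0.9800% − 0.8663% = 0.1137% → 0.11%.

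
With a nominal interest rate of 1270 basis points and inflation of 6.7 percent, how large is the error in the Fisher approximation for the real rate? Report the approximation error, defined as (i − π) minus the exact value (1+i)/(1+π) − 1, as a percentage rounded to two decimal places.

Approximate: r ≈ 12.700% − 6.700% = 6.0000%
Exact: (1 + 0.1270)/(1 + 0.0670) − 1 = 5.6232%
Error = 6.0000% − 5.6232% = 0.3768% → 0.38%.

0.38%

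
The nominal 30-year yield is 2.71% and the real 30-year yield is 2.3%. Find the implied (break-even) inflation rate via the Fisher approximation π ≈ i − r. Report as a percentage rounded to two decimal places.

π ≈ i − r = 2.71% − 2.3% → 0.41%.

0.41%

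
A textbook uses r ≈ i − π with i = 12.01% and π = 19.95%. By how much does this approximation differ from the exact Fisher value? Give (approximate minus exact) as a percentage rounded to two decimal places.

-1.32%

Approximate: r ≈ 12.010% − 19.950% = -7.9400%
Exact: (1 + 0.1201)/(1 + 0.1995) − 1 = -6.6194%
Error = -7.9400% − (-6.6194%) = -1.3206% → -1.32%.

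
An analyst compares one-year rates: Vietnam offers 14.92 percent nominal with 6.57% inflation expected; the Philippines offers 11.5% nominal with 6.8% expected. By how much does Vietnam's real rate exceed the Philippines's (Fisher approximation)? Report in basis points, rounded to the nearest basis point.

Vietnam: 14.92% − 6.57% = 8.350%
The Philippines: 11.5% − 6.8% = 4.700%
Differential = 3.650% → 365 basis points.

365 basis points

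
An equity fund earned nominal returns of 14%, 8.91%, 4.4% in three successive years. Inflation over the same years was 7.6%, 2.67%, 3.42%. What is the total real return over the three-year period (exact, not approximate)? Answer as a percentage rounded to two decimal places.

Compound the nominal returns: 1.1400 × 1.0891 × 1.0440 = 1.296203.
Compound inflation: 1.0760 × 1.0267 × 1.0342 = 1.142511.
Deflate: 1.296203 / 1.142511 = 1.134522.
Total real return = 1.134522 − 1 → 13.45%.

13.45%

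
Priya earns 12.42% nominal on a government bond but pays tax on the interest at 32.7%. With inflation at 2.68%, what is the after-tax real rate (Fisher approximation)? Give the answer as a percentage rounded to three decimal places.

After-tax nominal return = 12.42% × (1 − 0.327) = 8.35866%.
r ≈ 8.35866% − 2.68% → 5.679%.

5.679%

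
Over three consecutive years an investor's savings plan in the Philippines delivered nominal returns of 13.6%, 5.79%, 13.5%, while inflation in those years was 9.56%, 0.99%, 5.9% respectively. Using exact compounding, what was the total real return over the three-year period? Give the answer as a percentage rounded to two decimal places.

Nominal growth factor = 1.1360 × 1.0579 × 1.1350 = 1.364014
Price-level growth factor = 1.0956 × 1.0099 × 1.0590 = 1.171727
Real growth factor = 1.364014 / 1.171727 = 1.164106
Total real return = 1.164106 − 1 → 16.41%.

16.41%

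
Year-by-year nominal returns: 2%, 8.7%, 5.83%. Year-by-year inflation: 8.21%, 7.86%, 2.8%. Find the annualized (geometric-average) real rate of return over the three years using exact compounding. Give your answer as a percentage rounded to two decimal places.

-0.74%

Nominal growth factor = 1.0200 × 1.0870 × 1.0583 = 1.17337954
Price-level growth factor = 1.0821 × 1.0786 × 1.0280 = 1.19983335
Real growth factor = 1.17337954 / 1.19983335 = 0.97795210
Annualized real rate = 0.97795210^(1/3) − 1 = -0.7404% → -0.74%.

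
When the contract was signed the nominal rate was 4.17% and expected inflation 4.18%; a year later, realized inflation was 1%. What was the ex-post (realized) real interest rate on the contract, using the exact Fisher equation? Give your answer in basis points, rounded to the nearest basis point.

Ex-post: (1 + 0.0417)/(1 + 0.0100) − 1 = 3.1386%
So the realized real rate is 314 basis points.

314 basis points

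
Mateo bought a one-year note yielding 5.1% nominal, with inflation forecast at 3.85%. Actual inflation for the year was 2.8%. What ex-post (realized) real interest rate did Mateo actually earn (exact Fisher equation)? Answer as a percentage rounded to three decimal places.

Ex-post: (1 + 0.0510)/(1 + 0.0280) − 1 = 2.2374%
So the realized real rate is 2.237%.

2.237%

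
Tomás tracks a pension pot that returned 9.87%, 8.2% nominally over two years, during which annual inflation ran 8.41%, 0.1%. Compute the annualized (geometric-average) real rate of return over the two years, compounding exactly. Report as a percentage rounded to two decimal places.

Compound the nominal returns: 1.0987 × 1.0820 = 1.1887934000.
Compound inflation: 1.0841 × 1.0010 = 1.0851841000.
Deflate: 1.1887934000 / 1.0851841000 = 1.0954762422.
Annualized real rate = 1.0954762422^(1/2) − 1 = 4.665001% → 4.67%.

4.67%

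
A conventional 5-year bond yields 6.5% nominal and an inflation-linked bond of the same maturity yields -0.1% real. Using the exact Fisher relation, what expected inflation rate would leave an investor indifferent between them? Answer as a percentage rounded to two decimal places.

(1 + π) = (1 + i)/(1 + r) = 1.06500 / 0.99900 = 1.066066
Break-even inflation = 1.066066 − 1 → 6.61%.

6.61%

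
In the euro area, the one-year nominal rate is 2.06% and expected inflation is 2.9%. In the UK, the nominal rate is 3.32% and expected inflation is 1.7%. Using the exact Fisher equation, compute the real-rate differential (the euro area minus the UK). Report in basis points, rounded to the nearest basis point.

The euro area: (1 + 0.0206)/(1 + 0.0290) − 1 = -0.8163%
The UK: (1 + 0.0332)/(1 + 0.0170) − 1 = 1.5929%
Differential = -0.8163% − 1.5929% = -2.4092% → -241 basis points.

-241 basis points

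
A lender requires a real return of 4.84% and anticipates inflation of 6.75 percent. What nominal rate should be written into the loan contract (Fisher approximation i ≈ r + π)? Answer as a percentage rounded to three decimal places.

11.590%

i ≈ r + π = 4.84% + 6.75% = 11.590%.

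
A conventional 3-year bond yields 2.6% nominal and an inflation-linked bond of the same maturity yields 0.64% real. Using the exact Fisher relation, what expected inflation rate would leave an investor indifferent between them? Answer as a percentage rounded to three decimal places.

(1 + π) = (1 + i)/(1 + r) = 1.02600 / 1.00640 = 1.0194754
Break-even inflation = 1.0194754 − 1 → 1.948%.

1.948%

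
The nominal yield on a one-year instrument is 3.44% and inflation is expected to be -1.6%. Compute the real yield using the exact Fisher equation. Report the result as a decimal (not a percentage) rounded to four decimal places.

By the Fisher relation, 1 + r = (1 + i)/(1 + π).
1 + r = 1.03440 / 0.98400 = 1.051220
r = 1.051220 − 1 = 5.1220%, i.e. 0.0512.

0.0512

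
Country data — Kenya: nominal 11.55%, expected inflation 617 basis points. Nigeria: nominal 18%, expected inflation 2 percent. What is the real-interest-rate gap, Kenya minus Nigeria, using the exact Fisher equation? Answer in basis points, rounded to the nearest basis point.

Kenya: (1 + 0.1155)/(1 + 0.0617) − 1 = 5.0673%
Nigeria: (1 + 0.1800)/(1 + 0.0200) − 1 = 15.6863%
Differential = 5.0673% − 15.6863% = -10.6189% → -1062 basis points.

-1062 basis points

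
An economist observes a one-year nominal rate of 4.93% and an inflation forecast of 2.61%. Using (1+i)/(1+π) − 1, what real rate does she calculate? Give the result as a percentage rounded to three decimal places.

By the Fisher identity, 1 + r = (1 + i)/(1 + π).
1 + r = 1.04930 / 1.02610 = 1.022610
r = 1.022610 − 1 = 2.2610%, i.e. 2.261%.

2.261%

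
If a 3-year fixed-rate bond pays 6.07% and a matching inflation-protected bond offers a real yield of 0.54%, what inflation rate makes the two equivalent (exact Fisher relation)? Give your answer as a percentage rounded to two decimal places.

5.50%

(1 + π) = (1 + i)/(1 + r) = 1.06070 / 1.00540 = 1.055003
Break-even inflation = 1.055003 − 1 → 5.50%.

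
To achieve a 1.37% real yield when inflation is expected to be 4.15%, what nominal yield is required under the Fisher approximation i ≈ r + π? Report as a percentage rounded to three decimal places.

i ≈ r + π = 1.37% + 4.15% = 5.520%.

5.520%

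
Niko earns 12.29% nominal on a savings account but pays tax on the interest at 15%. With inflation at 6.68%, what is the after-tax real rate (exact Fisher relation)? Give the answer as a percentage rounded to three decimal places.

After-tax nominal return = 12.29% × (1 − 0.15) = 10.4465%.
1 + r = 1.104465 / 1.06680 = 1.035307
After-tax real rate = 1.035307 − 1 → 3.531%.

3.531%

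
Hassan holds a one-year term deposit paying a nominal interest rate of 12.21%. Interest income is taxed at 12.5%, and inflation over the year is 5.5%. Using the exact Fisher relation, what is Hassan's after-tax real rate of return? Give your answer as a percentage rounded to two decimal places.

4.91%

After-tax nominal return = 12.21% × (1 − 0.125) = 10.68375%.
1 + r = 1.1068375 / 1.05500 = 1.049135
After-tax real rate = 1.049135 − 1 → 4.91%.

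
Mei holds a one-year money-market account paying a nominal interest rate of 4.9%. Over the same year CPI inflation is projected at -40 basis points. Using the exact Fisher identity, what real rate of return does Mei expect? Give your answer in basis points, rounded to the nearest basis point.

532 basis points

By the Fisher identity, 1 + r = (1 + i)/(1 + π).
1 + r = 1.04900 / 0.99600 = 1.053213
r = 1.053213 − 1 = 5.3213%, i.e. 532 basis points.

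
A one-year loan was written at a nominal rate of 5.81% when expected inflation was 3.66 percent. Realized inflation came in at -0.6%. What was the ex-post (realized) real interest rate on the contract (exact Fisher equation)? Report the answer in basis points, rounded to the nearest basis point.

645 basis points

Ex-post: (1 + 0.0581)/(1 − 0.0060) − 1 = 6.4487%
So the realized real rate is 645 basis points.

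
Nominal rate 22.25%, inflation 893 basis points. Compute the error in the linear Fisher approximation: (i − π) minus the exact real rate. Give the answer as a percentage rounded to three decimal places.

Approximate: r ≈ 22.250% − 8.930% = 13.3200%
Exact: (1 + 0.2225)/(1 + 0.0893) − 1 = 12.2280%
Error = 13.3200% − 12.2280% = 1.0920% → 1.092%.

1.092%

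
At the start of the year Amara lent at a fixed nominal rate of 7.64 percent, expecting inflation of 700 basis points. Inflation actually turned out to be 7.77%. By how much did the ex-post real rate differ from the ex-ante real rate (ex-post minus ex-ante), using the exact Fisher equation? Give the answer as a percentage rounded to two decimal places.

Ex-ante: (1 + 0.0764)/(1 + 0.0700) − 1 = 0.5981%
Ex-post: (1 + 0.0764)/(1 + 0.0777) − 1 = -0.1206%
Difference (ex-post − ex-ante) = -0.7188% → -0.72%.

-0.72%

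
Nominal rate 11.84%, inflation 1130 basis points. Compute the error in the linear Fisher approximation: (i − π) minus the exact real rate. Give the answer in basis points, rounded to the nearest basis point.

5 basis points

Approximate: r ≈ 11.840% − 11.300% = 0.5400%
Exact: (1 + 0.1184)/(1 + 0.1130) − 1 = 0.4852%
Error = 0.5400% − 0.4852% = 0.0548% → 5 basis points.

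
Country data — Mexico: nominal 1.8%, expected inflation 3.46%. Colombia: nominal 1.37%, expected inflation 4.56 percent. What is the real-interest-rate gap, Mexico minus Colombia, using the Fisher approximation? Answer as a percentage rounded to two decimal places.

Mexico: 1.8% − 3.46% = -1.660%
Colombia: 1.37% − 4.56% = -3.190%
Differential = 1.530% → 1.53%.

1.53%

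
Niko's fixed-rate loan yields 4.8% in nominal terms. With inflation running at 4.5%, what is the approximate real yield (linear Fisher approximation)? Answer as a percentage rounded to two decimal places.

0.30%

r ≈ i − π = 4.8% − 4.5% = 0.30%.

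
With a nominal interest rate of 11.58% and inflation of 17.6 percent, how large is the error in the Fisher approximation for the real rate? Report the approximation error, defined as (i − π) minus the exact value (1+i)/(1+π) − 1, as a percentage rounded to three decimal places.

Approximate: r ≈ 11.580% − 17.600% = -6.0200%
Exact: (1 + 0.1158)/(1 + 0.1760) − 1 = -5.1190%
Error = -6.0200% − (-5.1190%) = -0.9010% → -0.901%.

-0.901%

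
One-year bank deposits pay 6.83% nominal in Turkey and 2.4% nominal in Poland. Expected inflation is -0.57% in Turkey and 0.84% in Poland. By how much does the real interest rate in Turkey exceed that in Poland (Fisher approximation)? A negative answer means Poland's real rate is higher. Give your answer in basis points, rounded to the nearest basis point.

584 basis points

Turkey: 6.83% − (-0.57%) = 7.400%
Poland: 2.4% − 0.84% = 1.560%
Differential = 5.840% → 584 basis points.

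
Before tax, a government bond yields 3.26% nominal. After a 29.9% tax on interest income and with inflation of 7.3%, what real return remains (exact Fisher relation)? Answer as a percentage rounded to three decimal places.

After-tax nominal return = 3.26% × (1 − 0.299) = 2.28526%.
1 + r = 1.0228526 / 1.07300 = 0.953264
After-tax real rate = 0.953264 − 1 → -4.674%.

-4.674%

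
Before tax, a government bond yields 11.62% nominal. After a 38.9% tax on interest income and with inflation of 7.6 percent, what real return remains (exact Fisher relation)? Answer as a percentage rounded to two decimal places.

-0.46%

After-tax nominal return = 11.62% × (1 − 0.389) = 7.09982%.
1 + r = 1.0709982 / 1.07600 = 0.995351
After-tax real rate = 0.995351 − 1 → -0.46%.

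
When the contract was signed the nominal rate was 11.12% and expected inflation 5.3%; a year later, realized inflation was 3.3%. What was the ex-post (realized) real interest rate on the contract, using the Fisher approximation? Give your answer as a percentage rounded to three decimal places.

7.820%

Ex-post: 11.12% − 3.3% = 7.820%
So the realized real rate is 7.820%.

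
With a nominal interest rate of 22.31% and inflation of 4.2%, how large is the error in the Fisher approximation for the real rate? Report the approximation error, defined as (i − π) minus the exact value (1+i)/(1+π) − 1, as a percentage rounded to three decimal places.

Approximate: r ≈ 22.310% − 4.200% = 18.1100%
Exact: (1 + 0.2231)/(1 + 0.0420) − 1 = 17.3800%
Error = 18.1100% − 17.3800% = 0.7300% → 0.730%.

0.730%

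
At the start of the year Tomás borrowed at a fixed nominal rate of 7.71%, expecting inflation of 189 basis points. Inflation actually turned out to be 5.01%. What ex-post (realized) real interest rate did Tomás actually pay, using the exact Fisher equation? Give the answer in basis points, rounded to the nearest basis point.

Ex-post: (1 + 0.0771)/(1 + 0.0501) − 1 = 2.5712%
So the realized real rate is 257 basis points.

257 basis points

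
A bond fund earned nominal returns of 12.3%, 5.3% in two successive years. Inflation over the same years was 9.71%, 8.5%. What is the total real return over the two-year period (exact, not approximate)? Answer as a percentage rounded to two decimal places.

Compound the nominal returns: 1.1230 × 1.0530 = 1.182519.
Compound inflation: 1.0971 × 1.0850 = 1.190354.
Deflate: 1.182519 / 1.190354 = 0.993418.
Total real return = 0.993418 − 1 → -0.66%.

-0.66%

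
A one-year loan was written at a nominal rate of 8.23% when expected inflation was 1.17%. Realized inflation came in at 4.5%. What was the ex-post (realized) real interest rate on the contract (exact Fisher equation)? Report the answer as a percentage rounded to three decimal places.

3.569%

Ex-post: (1 + 0.0823)/(1 + 0.0450) − 1 = 3.5694%
So the realized real rate is 3.569%.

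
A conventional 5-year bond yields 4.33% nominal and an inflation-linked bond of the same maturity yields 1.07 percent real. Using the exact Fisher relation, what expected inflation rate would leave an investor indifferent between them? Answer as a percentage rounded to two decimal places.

3.23%

(1 + π) = (1 + i)/(1 + r) = 1.04330 / 1.01070 = 1.032255
Break-even inflation = 1.032255 − 1 → 3.23%.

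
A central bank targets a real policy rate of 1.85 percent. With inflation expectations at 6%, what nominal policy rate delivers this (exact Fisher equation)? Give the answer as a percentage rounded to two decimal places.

7.96%

(1 + i) = (1 + r)(1 + π) = 1.01850 × 1.06000 = 1.07961
i = 1.07961 − 1, so the required nominal rate is 7.96%.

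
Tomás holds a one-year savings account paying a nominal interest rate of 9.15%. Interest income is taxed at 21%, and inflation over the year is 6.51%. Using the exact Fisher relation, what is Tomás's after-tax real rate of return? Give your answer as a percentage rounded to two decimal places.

After-tax nominal return = 9.15% × (1 − 0.21) = 7.2285%.
1 + r = 1.072285 / 1.06510 = 1.006746
After-tax real rate = 1.006746 − 1 → 0.67%.

0.67%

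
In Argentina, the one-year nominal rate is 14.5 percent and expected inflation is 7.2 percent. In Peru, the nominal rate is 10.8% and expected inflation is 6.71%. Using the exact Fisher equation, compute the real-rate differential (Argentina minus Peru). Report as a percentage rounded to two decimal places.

2.98%

Argentina: (1 + 0.1450)/(1 + 0.0720) − 1 = 6.8097%
Peru: (1 + 0.1080)/(1 + 0.0671) − 1 = 3.8328%
Differential = 6.8097% − 3.8328% = 2.9769% → 2.98%.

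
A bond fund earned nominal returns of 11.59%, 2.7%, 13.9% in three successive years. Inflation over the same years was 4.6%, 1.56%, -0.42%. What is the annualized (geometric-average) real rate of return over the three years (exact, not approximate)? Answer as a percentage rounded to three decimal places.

7.258%

Nominal growth factor = 1.1159 × 1.0270 × 1.1390 = 1.30532737
Price-level growth factor = 1.0460 × 1.0156 × 0.9958 = 1.05785587
Real growth factor = 1.30532737 / 1.05785587 = 1.23393689
Annualized real rate = 1.23393689^(1/3) − 1 = 7.2583% → 7.258%.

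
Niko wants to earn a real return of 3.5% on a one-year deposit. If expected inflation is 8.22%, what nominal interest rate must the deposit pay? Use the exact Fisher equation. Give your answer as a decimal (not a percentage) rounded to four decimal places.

0.1201

(1 + i) = (1 + r)(1 + π) = 1.03500 × 1.08220 = 1.120077
i = 1.120077 − 1, so the required nominal rate is 0.1201.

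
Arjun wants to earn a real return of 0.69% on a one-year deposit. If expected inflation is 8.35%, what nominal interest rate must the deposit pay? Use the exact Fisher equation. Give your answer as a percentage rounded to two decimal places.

9.10%

(1 + i) = (1 + r)(1 + π) = 1.00690 × 1.08350 = 1.09097615
i = 1.09097615 − 1, so the required nominal rate is 9.10%.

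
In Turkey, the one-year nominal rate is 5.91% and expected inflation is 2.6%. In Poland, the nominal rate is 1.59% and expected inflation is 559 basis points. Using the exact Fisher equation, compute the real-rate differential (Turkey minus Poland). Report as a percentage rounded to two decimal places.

7.01%

Turkey: (1 + 0.0591)/(1 + 0.0260) − 1 = 3.2261%
Poland: (1 + 0.0159)/(1 + 0.0559) − 1 = -3.7882%
Differential = 3.2261% − (-3.7882%) = 7.0144% → 7.01%.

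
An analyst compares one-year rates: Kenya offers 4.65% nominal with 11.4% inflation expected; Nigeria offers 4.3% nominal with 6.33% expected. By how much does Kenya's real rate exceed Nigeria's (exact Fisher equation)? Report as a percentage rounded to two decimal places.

-4.15%

Kenya: (1 + 0.0465)/(1 + 0.1140) − 1 = -6.0592%
Nigeria: (1 + 0.0430)/(1 + 0.0633) − 1 = -1.9092%
Differential = -6.0592% − (-1.9092%) = -4.1501% → -4.15%.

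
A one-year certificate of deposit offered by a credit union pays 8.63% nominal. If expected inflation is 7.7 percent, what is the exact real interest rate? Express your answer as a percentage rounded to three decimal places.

By the Fisher equation, 1 + r = (1 + i)/(1 + π).
1 + r = 1.08630 / 1.07700 = 1.0086351
r = 1.0086351 − 1 = 0.86351%, i.e. 0.864%.

0.864%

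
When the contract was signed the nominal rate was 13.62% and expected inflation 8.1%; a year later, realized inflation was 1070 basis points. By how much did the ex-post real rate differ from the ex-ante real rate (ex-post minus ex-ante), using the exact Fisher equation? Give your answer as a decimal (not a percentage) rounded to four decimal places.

-0.0247

Ex-ante: (1 + 0.1362)/(1 + 0.0810) − 1 = 5.1064%
Ex-post: (1 + 0.1362)/(1 + 0.1070) − 1 = 2.6378%
Difference (ex-post − ex-ante) = -2.4686% → -0.0247.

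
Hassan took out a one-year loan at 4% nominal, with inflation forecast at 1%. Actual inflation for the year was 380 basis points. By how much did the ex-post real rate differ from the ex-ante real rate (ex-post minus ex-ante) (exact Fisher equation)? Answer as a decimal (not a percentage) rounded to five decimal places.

-0.02778

Ex-ante: (1 + 0.0400)/(1 + 0.0100) − 1 = 2.9703%
Ex-post: (1 + 0.0400)/(1 + 0.0380) − 1 = 0.1927%
Difference (ex-post − ex-ante) = -2.7776% → -0.02778.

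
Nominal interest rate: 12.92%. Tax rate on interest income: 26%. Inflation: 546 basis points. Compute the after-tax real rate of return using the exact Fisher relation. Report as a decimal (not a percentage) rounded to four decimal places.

0.0389

After-tax nominal return = 12.92% × (1 − 0.26) = 9.5608%.
1 + r = 1.095608 / 1.05460 = 1.038885
After-tax real rate = 1.038885 − 1 → 0.0389.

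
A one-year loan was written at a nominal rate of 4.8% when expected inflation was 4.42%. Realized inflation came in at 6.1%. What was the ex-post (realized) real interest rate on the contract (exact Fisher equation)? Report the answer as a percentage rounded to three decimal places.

-1.225%

Ex-post: (1 + 0.0480)/(1 + 0.0610) − 1 = -1.2253%
So the realized real rate is -1.225%.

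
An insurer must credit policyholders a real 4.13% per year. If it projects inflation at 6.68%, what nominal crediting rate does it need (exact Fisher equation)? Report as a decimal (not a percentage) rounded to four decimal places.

(1 + i) = (1 + r)(1 + π) = 1.04130 × 1.06680 = 1.11085884
i = 1.11085884 − 1, so the required nominal rate is 0.1109.

0.1109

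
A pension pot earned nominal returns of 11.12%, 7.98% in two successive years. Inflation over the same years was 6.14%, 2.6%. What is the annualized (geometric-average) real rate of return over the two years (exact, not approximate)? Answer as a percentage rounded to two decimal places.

Compound the nominal returns: 1.1112 × 1.0798 = 1.19987376.
Compound inflation: 1.0614 × 1.0260 = 1.08899640.
Deflate: 1.19987376 / 1.08899640 = 1.10181609.
Annualized real rate = 1.10181609^(1/2) − 1 = 4.9674% → 4.97%.

4.97%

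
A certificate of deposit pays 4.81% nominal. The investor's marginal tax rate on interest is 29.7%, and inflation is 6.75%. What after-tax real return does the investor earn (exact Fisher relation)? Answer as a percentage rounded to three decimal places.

-3.156%

After-tax nominal return = 4.81% × (1 − 0.297) = 3.38143%.
1 + r = 1.0338143 / 1.06750 = 0.968444
After-tax real rate = 0.968444 − 1 → -3.156%.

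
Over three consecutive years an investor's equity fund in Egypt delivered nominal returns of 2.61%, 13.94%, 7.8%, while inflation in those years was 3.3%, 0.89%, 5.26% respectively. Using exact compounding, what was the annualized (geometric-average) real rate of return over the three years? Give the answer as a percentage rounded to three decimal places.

4.735%

Nominal growth factor = 1.0261 × 1.1394 × 1.0780 = 1.26033113
Price-level growth factor = 1.0330 × 1.0089 × 1.0526 = 1.09701309
Real growth factor = 1.26033113 / 1.09701309 = 1.14887520
Annualized real rate = 1.14887520^(1/3) − 1 = 4.7348% → 4.735%.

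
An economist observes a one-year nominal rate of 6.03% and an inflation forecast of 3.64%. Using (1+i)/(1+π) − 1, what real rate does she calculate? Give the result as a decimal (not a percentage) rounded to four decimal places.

0.0231

1 + r = 1.06030 / 1.03640 = 1.023061
r = 1.023061 − 1 = 2.3061%, i.e. 0.0231.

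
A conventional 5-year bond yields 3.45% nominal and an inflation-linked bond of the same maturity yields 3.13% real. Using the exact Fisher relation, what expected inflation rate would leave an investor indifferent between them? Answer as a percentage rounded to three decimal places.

(1 + π) = (1 + i)/(1 + r) = 1.03450 / 1.03130 = 1.003103
Break-even inflation = 1.003103 − 1 → 0.310%.

0.310%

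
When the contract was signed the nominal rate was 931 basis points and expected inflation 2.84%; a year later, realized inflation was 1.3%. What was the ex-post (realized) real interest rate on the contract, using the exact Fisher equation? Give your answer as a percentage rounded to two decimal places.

Ex-post: (1 + 0.0931)/(1 + 0.0130) − 1 = 7.9072%
So the realized real rate is 7.91%.

7.91%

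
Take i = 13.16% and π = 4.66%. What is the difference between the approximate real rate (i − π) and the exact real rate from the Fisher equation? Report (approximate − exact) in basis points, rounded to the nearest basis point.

Approximate: r ≈ 13.160% − 4.660% = 8.5000%
Exact: (1 + 0.1316)/(1 + 0.0466) − 1 = 8.1215%
Error = 8.5000% − 8.1215% = 0.3785% → 38 basis points.

38 basis points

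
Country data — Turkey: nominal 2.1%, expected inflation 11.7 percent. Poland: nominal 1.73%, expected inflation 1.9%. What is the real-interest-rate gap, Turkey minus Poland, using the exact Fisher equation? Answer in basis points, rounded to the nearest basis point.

-843 basis points

Turkey: (1 + 0.0210)/(1 + 0.1170) − 1 = -8.5944%
Poland: (1 + 0.0173)/(1 + 0.0190) − 1 = -0.1668%
Differential = -8.5944% − (-0.1668%) = -8.4276% → -843 basis points.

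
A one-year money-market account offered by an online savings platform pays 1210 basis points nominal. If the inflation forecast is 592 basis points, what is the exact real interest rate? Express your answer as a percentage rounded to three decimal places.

By the Fisher equation, 1 + r = (1 + i)/(1 + π).
1 + r = 1.12100 / 1.05920 = 1.058346
r = 1.058346 − 1 = 5.8346%, i.e. 5.835%.

5.835%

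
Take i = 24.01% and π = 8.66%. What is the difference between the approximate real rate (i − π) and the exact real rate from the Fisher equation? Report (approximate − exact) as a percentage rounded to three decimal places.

1.223%

Approximate: r ≈ 24.010% − 8.660% = 15.3500%
Exact: (1 + 0.2401)/(1 + 0.0866) − 1 = 14.1266%
Error = 15.3500% − 14.1266% = 1.2234% → 1.223%.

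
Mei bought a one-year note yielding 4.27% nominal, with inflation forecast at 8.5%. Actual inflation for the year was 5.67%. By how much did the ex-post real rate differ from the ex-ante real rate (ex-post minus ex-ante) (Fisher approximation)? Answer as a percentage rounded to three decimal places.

Ex-ante: 4.27% − 8.5% = -4.230%
Ex-post: 4.27% − 5.67% = -1.400%
Difference (ex-post − ex-ante) = 2.8300% → 2.830%.

2.830%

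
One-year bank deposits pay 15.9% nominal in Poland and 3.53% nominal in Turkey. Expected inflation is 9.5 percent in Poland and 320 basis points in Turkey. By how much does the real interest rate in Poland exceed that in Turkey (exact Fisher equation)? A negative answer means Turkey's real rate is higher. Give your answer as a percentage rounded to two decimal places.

Poland: (1 + 0.1590)/(1 + 0.0950) − 1 = 5.84475%
Turkey: (1 + 0.0353)/(1 + 0.0320) − 1 = 0.31977%
Differential = 5.84475% − 0.31977% = 5.52498% → 5.52%.

5.52%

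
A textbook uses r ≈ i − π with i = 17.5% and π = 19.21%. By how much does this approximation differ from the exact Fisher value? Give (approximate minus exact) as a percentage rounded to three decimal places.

-0.276%

Approximate: r ≈ 17.500% − 19.210% = -1.7100%
Exact: (1 + 0.1750)/(1 + 0.1921) − 1 = -1.4344%
Error = -1.7100% − (-1.4344%) = -0.2756% → -0.276%.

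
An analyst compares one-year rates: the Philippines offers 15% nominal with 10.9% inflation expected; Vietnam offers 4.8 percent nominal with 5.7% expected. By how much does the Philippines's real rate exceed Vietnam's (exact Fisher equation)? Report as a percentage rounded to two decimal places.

The Philippines: (1 + 0.1500)/(1 + 0.1090) − 1 = 3.6970%
Vietnam: (1 + 0.0480)/(1 + 0.0570) − 1 = -0.8515%
Differential = 3.6970% − (-0.8515%) = 4.5485% → 4.55%.

4.55%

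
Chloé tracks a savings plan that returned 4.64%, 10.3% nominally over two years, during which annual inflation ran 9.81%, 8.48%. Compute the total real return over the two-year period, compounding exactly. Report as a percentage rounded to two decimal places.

-3.11%

Nominal growth factor = 1.0464 × 1.1030 = 1.154179
Price-level growth factor = 1.0981 × 1.0848 = 1.191219
Real growth factor = 1.154179 / 1.191219 = 0.968906
Total real return = 0.968906 − 1 → -3.11%.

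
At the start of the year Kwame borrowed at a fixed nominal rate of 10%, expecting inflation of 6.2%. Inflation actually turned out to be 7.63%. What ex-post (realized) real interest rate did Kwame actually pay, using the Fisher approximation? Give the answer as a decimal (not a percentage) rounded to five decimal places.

Ex-post: 10% − 7.63% = 2.370%
So the realized real rate is 0.02370.

0.02370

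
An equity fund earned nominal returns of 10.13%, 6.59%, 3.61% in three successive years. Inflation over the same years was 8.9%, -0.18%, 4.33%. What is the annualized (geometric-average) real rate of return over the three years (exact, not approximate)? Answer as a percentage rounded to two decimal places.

Nominal growth factor = 1.1013 × 1.0659 × 1.0361 = 1.21625258
Price-level growth factor = 1.0890 × 0.9982 × 1.0433 = 1.13410862
Real growth factor = 1.21625258 / 1.13410862 = 1.07243042
Annualized real rate = 1.07243042^(1/3) − 1 = 2.3583% → 2.36%.

2.36%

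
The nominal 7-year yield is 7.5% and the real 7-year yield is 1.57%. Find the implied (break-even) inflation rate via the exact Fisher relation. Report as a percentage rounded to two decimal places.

(1 + π) = (1 + i)/(1 + r) = 1.07500 / 1.01570 = 1.058383
Break-even inflation = 1.058383 − 1 → 5.84%.

5.84%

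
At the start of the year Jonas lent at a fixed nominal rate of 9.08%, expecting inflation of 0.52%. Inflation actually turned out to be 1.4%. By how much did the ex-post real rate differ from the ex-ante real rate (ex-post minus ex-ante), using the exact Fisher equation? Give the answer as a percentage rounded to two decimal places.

Ex-ante: (1 + 0.0908)/(1 + 0.0052) − 1 = 8.5157%
Ex-post: (1 + 0.0908)/(1 + 0.0140) − 1 = 7.5740%
Difference (ex-post − ex-ante) = -0.9418% → -0.94%.

-0.94%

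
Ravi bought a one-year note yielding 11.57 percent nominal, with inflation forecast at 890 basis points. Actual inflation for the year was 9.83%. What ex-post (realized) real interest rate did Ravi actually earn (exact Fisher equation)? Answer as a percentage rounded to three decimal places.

Ex-post: (1 + 0.1157)/(1 + 0.0983) − 1 = 1.5843%
So the realized real rate is 1.584%.

1.584%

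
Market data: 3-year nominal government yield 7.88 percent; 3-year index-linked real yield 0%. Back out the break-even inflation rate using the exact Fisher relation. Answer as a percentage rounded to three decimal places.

7.880%

(1 + π) = (1 + i)/(1 + r) = 1.07880 / 1.00000 = 1.078800
Break-even inflation = 1.078800 − 1 → 7.880%.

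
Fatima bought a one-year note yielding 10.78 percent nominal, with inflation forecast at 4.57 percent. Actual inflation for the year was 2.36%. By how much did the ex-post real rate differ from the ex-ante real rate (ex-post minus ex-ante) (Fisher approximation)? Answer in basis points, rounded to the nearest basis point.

Ex-ante: 10.78% − 4.57% = 6.210%
Ex-post: 10.78% − 2.36% = 8.420%
Difference (ex-post − ex-ante) = 2.2100% → 221 basis points.

221 basis points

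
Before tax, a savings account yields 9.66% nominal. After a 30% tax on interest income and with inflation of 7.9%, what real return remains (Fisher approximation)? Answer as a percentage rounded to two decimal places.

-1.14%

After-tax nominal return = 9.66% × (1 − 0.3) = 6.7620%.
r ≈ 6.7620% − 7.9% → -1.14%.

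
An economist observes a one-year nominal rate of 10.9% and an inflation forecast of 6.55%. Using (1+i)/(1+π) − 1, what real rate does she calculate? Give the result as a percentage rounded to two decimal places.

4.08%

By the Fisher equation, 1 + r = (1 + i)/(1 + π).
1 + r = 1.10900 / 1.06550 = 1.040826
r = 1.040826 − 1 = 4.0826%, i.e. 4.08%.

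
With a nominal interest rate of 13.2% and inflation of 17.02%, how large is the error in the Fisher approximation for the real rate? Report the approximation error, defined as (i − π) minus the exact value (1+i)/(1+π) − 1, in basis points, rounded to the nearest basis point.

-56 basis points

Approximate: r ≈ 13.200% − 17.020% = -3.8200%
Exact: (1 + 0.1320)/(1 + 0.1702) − 1 = -3.2644%
Error = -3.8200% − (-3.2644%) = -0.5556% → -56 basis points.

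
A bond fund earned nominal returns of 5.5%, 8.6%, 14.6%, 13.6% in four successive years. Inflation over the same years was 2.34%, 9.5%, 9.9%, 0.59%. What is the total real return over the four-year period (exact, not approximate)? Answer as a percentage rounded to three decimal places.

Nominal growth factor = 1.0550 × 1.0860 × 1.1460 × 1.1360 = 1.491575
Price-level growth factor = 1.0234 × 1.0950 × 1.0990 × 1.0059 = 1.238831
Real growth factor = 1.491575 / 1.238831 = 1.204019
Total real return = 1.204019 − 1 → 20.402%.

20.402%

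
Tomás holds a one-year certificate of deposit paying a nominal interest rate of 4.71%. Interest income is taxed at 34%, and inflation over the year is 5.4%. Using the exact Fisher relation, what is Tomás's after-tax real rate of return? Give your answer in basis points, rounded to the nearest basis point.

-217 basis points

After-tax nominal return = 4.71% × (1 − 0.34) = 3.1086%.
1 + r = 1.031086 / 1.05400 = 0.978260
After-tax real rate = 0.978260 − 1 → -217 basis points.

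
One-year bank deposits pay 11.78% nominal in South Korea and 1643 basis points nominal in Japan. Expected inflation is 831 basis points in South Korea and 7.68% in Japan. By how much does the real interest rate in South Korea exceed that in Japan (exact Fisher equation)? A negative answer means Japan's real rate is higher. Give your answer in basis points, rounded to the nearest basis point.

South Korea: (1 + 0.1178)/(1 + 0.0831) − 1 = 3.2038%
Japan: (1 + 0.1643)/(1 + 0.0768) − 1 = 8.1259%
Differential = 3.2038% − 8.1259% = -4.9222% → -492 basis points.

-492 basis points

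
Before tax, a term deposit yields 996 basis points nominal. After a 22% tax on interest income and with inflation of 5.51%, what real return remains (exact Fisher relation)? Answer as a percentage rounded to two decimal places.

2.14%

After-tax nominal return = 9.96% × (1 − 0.22) = 7.7688%.
1 + r = 1.077688 / 1.05510 = 1.021408
After-tax real rate = 1.021408 − 1 → 2.14%.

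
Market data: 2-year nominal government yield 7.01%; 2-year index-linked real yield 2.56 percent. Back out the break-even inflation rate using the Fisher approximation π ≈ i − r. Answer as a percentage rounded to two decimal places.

4.45%

π ≈ i − r = 7.01% − 2.56% → 4.45%.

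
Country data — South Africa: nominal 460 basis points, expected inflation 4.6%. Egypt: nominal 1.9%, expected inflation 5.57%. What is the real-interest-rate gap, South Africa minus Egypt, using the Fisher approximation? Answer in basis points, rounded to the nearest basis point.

367 basis points

South Africa: 4.6% − 4.6% = 0.000%
Egypt: 1.9% − 5.57% = -3.670%
Differential = 3.670% → 367 basis points.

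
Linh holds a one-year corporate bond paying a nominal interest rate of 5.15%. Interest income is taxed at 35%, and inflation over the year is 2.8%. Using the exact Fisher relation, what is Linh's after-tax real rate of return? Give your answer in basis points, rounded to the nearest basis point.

After-tax nominal return = 5.15% × (1 − 0.35) = 3.3475%.
1 + r = 1.033475 / 1.02800 = 1.005326
After-tax real rate = 1.005326 − 1 → 53 basis points.

53 basis points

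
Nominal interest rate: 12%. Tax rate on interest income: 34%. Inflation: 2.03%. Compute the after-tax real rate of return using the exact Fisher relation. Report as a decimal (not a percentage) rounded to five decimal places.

After-tax nominal return = 12% × (1 − 0.34) = 7.9200%.
1 + r = 1.07920 / 1.02030 = 1.057728
After-tax real rate = 1.057728 − 1 → 0.05773.

0.05773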